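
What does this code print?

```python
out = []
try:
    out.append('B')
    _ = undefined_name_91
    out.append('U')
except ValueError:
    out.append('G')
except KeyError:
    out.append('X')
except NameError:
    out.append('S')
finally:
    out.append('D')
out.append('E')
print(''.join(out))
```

Execution trace: 'B' (try body) → 'S' (except NameError) → 'D' (finally) → 'E' (after the try/except). Output: BSDE

Answer: BSDE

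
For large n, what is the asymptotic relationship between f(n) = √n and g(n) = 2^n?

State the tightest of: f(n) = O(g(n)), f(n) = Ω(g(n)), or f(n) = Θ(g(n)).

√n vs 2^n: f(n) = O(g(n)) but not Ω(g(n)) — 2^n grows strictly faster than √n.

Answer: f(n) = O(g(n)) but not Ω(g(n)) — 2^n grows strictly faster than √n.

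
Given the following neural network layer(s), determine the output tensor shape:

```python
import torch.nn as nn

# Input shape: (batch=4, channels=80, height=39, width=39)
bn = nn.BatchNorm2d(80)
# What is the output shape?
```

Input: (4, 80, 39, 39) -> Output: (4, 80, 39, 39)

Answer: (4, 80, 39, 39)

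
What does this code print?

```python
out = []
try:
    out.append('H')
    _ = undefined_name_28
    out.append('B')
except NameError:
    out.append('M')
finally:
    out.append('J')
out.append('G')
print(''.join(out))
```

Execution trace: 'H' (try body) → 'M' (except NameError) → 'J' (finally) → 'G' (after the try/except). Output: HMJG

Answer: HMJG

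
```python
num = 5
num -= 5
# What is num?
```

Trace:
`num = 5` → num = 5
`num -= 5` → num = 0
So num = 0

Answer: 0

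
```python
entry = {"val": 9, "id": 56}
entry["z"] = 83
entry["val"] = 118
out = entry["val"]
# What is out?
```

Trace:
`entry = {"val": 9, "id": 56}` → entry = {'val': 9, 'id': 56}
`entry["z"] = 83` → entry = {'val': 9, 'id': 56, 'z': 83}
`entry["val"] = 118` → entry = {'val': 118, 'id': 56, 'z': 83}
`out = entry["val"]` → out = 118
So out = 118

Answer: 118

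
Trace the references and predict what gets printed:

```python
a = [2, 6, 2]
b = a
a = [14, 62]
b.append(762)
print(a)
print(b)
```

Key concept: rebinding vs mutation: a is rebound to a new list, b still points at the original.
Step by step:
`a = [2, 6, 2]` → a = [2, 6, 2]
`b = a` → b = [2, 6, 2] (same object as a)
`a = [14, 62]` → a = [14, 62]
`b.append(762)` → b = [2, 6, 2, 762]
`print(a)` → prints [14, 62]
`print(b)` → prints [2, 6, 2, 762]

Answer:
[14, 62]
[2, 6, 2, 762]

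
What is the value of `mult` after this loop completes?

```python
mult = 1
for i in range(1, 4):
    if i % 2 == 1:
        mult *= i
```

Product of odd numbers 1 to 3
`mult` takes the values: 1 → 3

Answer: 3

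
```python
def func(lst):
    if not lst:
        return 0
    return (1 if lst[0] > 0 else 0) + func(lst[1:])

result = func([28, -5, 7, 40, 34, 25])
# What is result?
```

Count of positive elements in [28, -5, 7, 40, 34, 25] = 5

Answer: 5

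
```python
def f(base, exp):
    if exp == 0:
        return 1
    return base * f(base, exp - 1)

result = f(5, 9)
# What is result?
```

f(5, 9) = 5 * 5 * 5 * 5 * 5 * 5 * 5 * 5 * 5 = 1953125

Answer: 1953125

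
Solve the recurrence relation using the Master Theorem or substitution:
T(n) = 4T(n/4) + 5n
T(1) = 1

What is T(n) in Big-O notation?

By Master Theorem: a=4, b=4, f(n)=5n. Since log_4(4) = 1 and f(n) = Θ(n^1), Case 2 applies. T(n) = O(n log n).

Answer: O(n log n)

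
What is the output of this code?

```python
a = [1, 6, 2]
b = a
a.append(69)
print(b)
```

Key concept: basic list aliasing.
Step by step:
`a = [1, 6, 2]` → a = [1, 6, 2]
`b = a` → b = [1, 6, 2] (same object as a)
`a.append(69)` → a = [1, 6, 2, 69] (same object as b); b = [1, 6, 2, 69] (same object as a)
`print(b)` → prints [1, 6, 2, 69]

Answer: [1, 6, 2, 69]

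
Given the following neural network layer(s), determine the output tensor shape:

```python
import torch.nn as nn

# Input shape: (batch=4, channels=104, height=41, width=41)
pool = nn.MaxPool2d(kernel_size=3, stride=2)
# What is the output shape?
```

Input: (4, 104, 41, 41) -> Output: (4, 104, 20, 20)

Answer: (4, 104, 20, 20)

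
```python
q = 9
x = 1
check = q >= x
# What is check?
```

Trace:
`q = 9` → q = 9
`x = 1` → x = 1
`check = q >= x` → check = True
So check = True

Answer: True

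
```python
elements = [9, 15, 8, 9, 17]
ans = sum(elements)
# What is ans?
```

Trace:
`elements = [9, 15, 8, 9, 17]` → elements = [9, 15, 8, 9, 17]
`ans = sum(elements)` → ans = 58
So ans = 58

Answer: 58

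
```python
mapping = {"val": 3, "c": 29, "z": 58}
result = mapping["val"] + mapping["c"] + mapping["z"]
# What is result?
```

Trace:
`mapping = {"val": 3, "c": 29, "z": 58}` → mapping = {'val': 3, 'c': 29, 'z': 58}
`result = mapping["val"] + mapping["c"] + mapping["z"]` → result = 90
So result = 90

Answer: 90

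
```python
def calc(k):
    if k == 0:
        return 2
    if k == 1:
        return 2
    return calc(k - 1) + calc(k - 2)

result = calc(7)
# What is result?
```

Build up from base cases: calc(0)=2, calc(1)=2, calc(2)=4, calc(3)=6, calc(4)=10, calc(5)=16, calc(6)=26, ..., calc(7)=42

Answer: 42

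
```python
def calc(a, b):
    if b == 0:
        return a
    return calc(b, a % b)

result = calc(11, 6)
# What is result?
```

calc(11, 6) -> calc(6, 5) -> calc(5, 1) -> calc(1, 0) -> 1

Answer: 1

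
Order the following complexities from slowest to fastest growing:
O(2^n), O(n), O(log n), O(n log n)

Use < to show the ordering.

Ordered by growth rate: O(log n) < O(n) < O(n log n) < O(2^n)

Answer: O(log n) < O(n) < O(n log n) < O(2^n)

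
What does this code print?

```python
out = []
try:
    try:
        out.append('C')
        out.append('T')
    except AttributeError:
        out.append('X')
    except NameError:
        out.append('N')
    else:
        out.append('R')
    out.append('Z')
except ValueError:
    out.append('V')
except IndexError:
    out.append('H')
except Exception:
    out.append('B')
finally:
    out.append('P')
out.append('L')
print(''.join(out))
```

Execution trace: 'C' (inner try body) → 'T' (inner try body, no exception) → 'R' (inner else) → 'Z' (try body, no exception) → 'P' (finally) → 'L' (after the try/except). Output: CTRZPL

Answer: CTRZPL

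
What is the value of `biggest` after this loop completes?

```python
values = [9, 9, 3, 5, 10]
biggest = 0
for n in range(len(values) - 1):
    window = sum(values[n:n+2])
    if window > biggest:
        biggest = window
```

Max sum of 2-element window in [9, 9, 3, 5, 10]
`biggest` takes the values: 0 → 18

Answer: 18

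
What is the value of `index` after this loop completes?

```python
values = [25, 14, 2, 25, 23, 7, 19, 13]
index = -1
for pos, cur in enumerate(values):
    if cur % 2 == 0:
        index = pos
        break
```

First even number index in [25, 14, 2, 25, 23, 7, 19, 13]
`index` takes the values: -1 → 1

Answer: 1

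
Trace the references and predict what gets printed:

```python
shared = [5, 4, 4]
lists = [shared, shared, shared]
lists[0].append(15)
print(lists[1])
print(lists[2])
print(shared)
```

Key concept: list of same reference.
Step by step:
`shared = [5, 4, 4]` → shared = [5, 4, 4]
`lists = [shared, shared, shared]` → lists = [[5, 4, 4], [5, 4, 4], [5, 4, 4]]
`lists[0].append(15)` → shared = [5, 4, 4, 15]; lists = [[5, 4, 4, 15], [5, 4, 4, 15], [5, 4, 4, 15]]
`print(lists[1])` → prints [5, 4, 4, 15]
`print(lists[2])` → prints [5, 4, 4, 15]
`print(shared)` → prints [5, 4, 4, 15]

Answer:
[5, 4, 4, 15]
[5, 4, 4, 15]
[5, 4, 4, 15]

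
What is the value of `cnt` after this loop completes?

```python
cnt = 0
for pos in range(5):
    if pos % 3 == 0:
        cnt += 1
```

Count numbers divisible by 3 in range(5)
`cnt` takes the values: 0 → 1 → 2

Answer: 2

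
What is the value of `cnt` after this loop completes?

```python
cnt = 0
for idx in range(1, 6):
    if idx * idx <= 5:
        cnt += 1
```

Count numbers where idx² ≤ 5
`cnt` takes the values: 0 → 1 → 2

Answer: 2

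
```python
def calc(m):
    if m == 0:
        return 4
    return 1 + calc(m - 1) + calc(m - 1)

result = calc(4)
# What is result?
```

calc(m) = 1 + 2·calc(m-1), calc(0)=4. Closed form: (4+1)·2^4 - 1 = 79.

Answer: 79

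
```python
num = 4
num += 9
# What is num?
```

Trace:
`num = 4` → num = 4
`num += 9` → num = 13
So num = 13

Answer: 13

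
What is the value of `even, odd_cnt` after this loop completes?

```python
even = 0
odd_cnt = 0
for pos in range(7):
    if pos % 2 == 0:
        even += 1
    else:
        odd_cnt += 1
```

Count evens and odds in range(7)
`even, odd_cnt` takes the values: (0, 0) → (1, 0) → (1, 1) → (2, 1) → (2, 2) → (3, 2) → (3, 3) → (4, 3)

Answer: 4, 3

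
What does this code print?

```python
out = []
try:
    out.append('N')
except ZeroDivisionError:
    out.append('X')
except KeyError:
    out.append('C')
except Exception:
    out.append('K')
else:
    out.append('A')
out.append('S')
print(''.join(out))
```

Execution trace: 'N' (try body, no exception) → 'A' (else) → 'S' (after the try/except). Output: NAS

Answer: NAS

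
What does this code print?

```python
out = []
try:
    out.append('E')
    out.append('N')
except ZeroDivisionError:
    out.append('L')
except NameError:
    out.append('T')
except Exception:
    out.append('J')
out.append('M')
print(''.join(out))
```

Execution trace: 'E' (try body) → 'N' (try body, no exception) → 'M' (after the try/except). Output: ENM

Answer: ENM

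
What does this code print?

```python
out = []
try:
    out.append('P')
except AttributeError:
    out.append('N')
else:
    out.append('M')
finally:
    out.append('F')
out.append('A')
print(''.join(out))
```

Execution trace: 'P' (try body, no exception) → 'M' (else) → 'F' (finally) → 'A' (after the try/except). Output: PMFA

Answer: PMFA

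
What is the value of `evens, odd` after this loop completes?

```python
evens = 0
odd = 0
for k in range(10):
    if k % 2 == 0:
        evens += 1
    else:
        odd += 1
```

Count evens and odds in range(10)
`evens, odd` takes the values: (0, 0) → (1, 0) → (1, 1) → (2, 1) → (2, 2) → (3, 2) → (3, 3) → (4, 3) → (4, 4) → (5, 4) → (5, 5)

Answer: 5, 5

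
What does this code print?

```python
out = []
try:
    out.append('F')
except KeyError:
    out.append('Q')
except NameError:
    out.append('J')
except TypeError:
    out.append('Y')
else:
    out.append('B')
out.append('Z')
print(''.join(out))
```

Execution trace: 'F' (try body, no exception) → 'B' (else) → 'Z' (after the try/except). Output: FBZ

Answer: FBZ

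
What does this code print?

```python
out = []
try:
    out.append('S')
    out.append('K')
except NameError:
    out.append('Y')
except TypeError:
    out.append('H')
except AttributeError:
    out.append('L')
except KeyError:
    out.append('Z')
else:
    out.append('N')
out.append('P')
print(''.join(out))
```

Execution trace: 'S' (try body) → 'K' (try body, no exception) → 'N' (else) → 'P' (after the try/except). Output: SKNP

Answer: SKNP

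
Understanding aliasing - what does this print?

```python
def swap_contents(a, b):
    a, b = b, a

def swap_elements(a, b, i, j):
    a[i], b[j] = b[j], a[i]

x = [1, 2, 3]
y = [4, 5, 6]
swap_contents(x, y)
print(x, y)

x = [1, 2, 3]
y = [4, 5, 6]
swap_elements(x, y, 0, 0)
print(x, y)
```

Key concept: parameter rebinding vs mutation.
Step by step:
`x = [1, 2, 3]` → x = [1, 2, 3]
`y = [4, 5, 6]` → y = [4, 5, 6]
`swap_contents(x, y)` → no visible change to tracked variables
`print(x, y)` → prints [1, 2, 3] [4, 5, 6]
`x = [1, 2, 3]` → x = [1, 2, 3]
`y = [4, 5, 6]` → y = [4, 5, 6]
`swap_elements(x, y, 0, 0)` → x = [4, 2, 3]; y = [1, 5, 6]
`print(x, y)` → prints [4, 2, 3] [1, 5, 6]

Answer:
[1, 2, 3] [4, 5, 6]
[4, 2, 3] [1, 5, 6]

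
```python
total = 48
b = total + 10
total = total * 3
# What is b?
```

Trace:
`total = 48` → total = 48
`b = total + 10` → b = 58
`total = total * 3` → total = 144
So b = 58

Answer: 58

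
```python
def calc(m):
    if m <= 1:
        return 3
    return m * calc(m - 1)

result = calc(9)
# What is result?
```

calc(9) = 9 * 8 * 7 * 6 * 5 * 4 * 3 * 2 * 3 = 1088640

Answer: 1088640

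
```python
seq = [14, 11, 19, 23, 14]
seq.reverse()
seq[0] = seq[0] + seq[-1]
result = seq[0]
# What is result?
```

Trace:
`seq = [14, 11, 19, 23, 14]` → seq = [14, 11, 19, 23, 14]
`seq.reverse()` → seq = [14, 23, 19, 11, 14]
`seq[0] = seq[0] + seq[-1]` → seq = [28, 23, 19, 11, 14]
`result = seq[0]` → result = 28
So result = 28

Answer: 28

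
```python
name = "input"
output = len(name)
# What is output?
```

Trace:
`name = "input"` → name = 'input'
`output = len(name)` → output = 5
So output = 5

Answer: 5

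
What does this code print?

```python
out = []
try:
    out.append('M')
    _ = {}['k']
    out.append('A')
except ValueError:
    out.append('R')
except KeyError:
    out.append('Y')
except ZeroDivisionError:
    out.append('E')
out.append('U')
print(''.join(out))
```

Execution trace: 'M' (try body) → 'Y' (except KeyError) → 'U' (after the try/except). Output: MYU

Answer: MYU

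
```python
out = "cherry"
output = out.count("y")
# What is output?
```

Trace:
`out = "cherry"` → out = 'cherry'
`output = out.count("y")` → output = 1
So output = 1

Answer: 1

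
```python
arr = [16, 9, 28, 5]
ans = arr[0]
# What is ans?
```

Trace:
`arr = [16, 9, 28, 5]` → arr = [16, 9, 28, 5]
`ans = arr[0]` → ans = 16
So ans = 16

Answer: 16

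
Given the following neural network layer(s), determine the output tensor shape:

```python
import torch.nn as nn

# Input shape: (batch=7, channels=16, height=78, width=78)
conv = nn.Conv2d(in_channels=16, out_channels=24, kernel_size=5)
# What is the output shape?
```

Input: (7, 16, 78, 78) -> Output: (7, 24, 74, 74)

Answer: (7, 24, 74, 74)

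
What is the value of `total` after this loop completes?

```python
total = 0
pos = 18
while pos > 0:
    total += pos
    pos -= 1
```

Sum 18 down to 1
`total` takes the values: 0 → 18 → 35 → 51 → 66 → 80 → 93 → 105 → 116 → 126 → 135 → 143 → 150 → 156 → 161 → 165 → 168 → 170 → 171

Answer: 171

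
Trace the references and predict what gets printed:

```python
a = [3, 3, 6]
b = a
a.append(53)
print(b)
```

Key concept: basic list aliasing.
Step by step:
`a = [3, 3, 6]` → a = [3, 3, 6]
`b = a` → b = [3, 3, 6] (same object as a)
`a.append(53)` → a = [3, 3, 6, 53] (same object as b); b = [3, 3, 6, 53] (same object as a)
`print(b)` → prints [3, 3, 6, 53]

Answer: [3, 3, 6, 53]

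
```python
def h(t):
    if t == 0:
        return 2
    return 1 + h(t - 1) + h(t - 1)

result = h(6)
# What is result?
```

h(t) = 1 + 2·h(t-1), h(0)=2. Closed form: (2+1)·2^6 - 1 = 191.

Answer: 191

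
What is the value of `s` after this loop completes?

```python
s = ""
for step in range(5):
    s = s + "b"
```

Repeat 'b' 5 times
`s` takes the values: "" → "b" → "bb" → "bbb" → "bbbb" → "bbbbb"

Answer: "bbbbb"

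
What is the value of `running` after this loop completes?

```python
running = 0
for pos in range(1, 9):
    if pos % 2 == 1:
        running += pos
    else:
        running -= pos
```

Add odd, subtract even
`running` takes the values: 0 → 1 → -1 → 2 → -2 → 3 → -3 → 4 → -4

Answer: -4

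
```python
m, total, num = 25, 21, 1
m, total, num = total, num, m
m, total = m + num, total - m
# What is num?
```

Trace:
`m, total, num = 25, 21, 1` → m = 25; total = 21; num = 1
`m, total, num = total, num, m` → m = 21; total = 1; num = 25
`m, total = m + num, total - m` → m = 46; total = -20
So num = 25

Answer: 25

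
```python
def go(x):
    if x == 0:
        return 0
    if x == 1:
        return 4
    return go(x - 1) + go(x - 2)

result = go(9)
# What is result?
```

Build up from base cases: go(0)=0, go(1)=4, go(2)=4, go(3)=8, go(4)=12, go(5)=20, go(6)=32, ..., go(9)=136

Answer: 136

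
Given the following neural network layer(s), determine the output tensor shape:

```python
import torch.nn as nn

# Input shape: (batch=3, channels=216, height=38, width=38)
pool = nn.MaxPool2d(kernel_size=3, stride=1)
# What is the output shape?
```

Input: (3, 216, 38, 38) -> Output: (3, 216, 36, 36)

Answer: (3, 216, 36, 36)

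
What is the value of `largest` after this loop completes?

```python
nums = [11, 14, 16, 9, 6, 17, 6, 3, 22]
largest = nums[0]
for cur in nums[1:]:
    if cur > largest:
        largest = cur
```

Maximum of [11, 14, 16, 9, 6, 17, 6, 3, 22]
`largest` takes the values: 11 → 14 → 16 → 17 → 22

Answer: 22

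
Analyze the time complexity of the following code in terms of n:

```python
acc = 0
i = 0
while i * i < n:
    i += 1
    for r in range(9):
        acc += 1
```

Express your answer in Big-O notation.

Each loop level contributes: √n × 1. Multiplying the contributions gives O(√n).

Answer: O(√n)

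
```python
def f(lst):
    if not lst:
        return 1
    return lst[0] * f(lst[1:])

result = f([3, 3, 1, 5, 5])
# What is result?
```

Product over [3, 3, 1, 5, 5] = 3 * 3 * 1 * 5 * 5 = 225

Answer: 225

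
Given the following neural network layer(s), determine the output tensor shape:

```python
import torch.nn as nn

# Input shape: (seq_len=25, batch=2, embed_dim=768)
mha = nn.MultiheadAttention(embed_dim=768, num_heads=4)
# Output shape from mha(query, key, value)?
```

Input: (25, 2, 768) -> Output: (25, 2, 768)

Answer: (25, 2, 768)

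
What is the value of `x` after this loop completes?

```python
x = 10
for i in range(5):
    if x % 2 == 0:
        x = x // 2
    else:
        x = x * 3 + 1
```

Collatz-style transformation from 10
`x` takes the values: 10 → 5 → 16 → 8 → 4 → 2

Answer: 2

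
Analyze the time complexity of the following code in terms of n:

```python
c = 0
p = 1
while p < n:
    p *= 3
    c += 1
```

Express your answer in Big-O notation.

Each loop level contributes: log n. Multiplying the contributions gives O(log n).

Answer: O(log n)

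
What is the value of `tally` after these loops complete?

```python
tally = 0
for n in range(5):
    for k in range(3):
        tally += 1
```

5 * 3 = 15
`tally` takes the values: 0 → 1 → 2 → 3 → 4 → 5 → 6 → 7 → 8 → 9 → 10 → 11 → 12 → 13 → 14 → 15

Answer: 15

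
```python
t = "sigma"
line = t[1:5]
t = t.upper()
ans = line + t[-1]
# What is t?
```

Trace:
`t = "sigma"` → t = 'sigma'
`line = t[1:5]` → line = 'igma'
`t = t.upper()` → t = 'SIGMA'
`ans = line + t[-1]` → ans = 'igmaA'
So t = 'SIGMA'

Answer: 'SIGMA'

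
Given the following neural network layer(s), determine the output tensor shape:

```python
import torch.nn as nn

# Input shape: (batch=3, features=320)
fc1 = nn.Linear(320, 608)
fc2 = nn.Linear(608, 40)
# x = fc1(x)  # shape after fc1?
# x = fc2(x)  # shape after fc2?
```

Input: (3, 320) -> after fc1: (3, 608) -> Output: (3, 40)

Answer: (3, 40)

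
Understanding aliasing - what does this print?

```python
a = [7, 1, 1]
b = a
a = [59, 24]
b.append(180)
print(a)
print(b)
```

Key concept: rebinding vs mutation: a is rebound to a new list, b still points at the original.
Step by step:
`a = [7, 1, 1]` → a = [7, 1, 1]
`b = a` → b = [7, 1, 1] (same object as a)
`a = [59, 24]` → a = [59, 24]
`b.append(180)` → b = [7, 1, 1, 180]
`print(a)` → prints [59, 24]
`print(b)` → prints [7, 1, 1, 180]

Answer:
[59, 24]
[7, 1, 1, 180]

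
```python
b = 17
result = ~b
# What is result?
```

Trace:
`b = 17` → b = 17
`result = ~b` → result = -18
So result = -18

Answer: -18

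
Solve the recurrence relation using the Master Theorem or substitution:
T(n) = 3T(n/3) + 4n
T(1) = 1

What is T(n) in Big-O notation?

By Master Theorem: a=3, b=3, f(n)=4n. Since log_3(3) = 1 and f(n) = Θ(n^1), Case 2 applies. T(n) = O(n log n).

Answer: O(n log n)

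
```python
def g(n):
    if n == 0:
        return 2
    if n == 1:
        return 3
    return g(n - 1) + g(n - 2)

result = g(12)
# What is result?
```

Build up from base cases: g(0)=2, g(1)=3, g(2)=5, g(3)=8, g(4)=13, g(5)=21, g(6)=34, ..., g(12)=610

Answer: 610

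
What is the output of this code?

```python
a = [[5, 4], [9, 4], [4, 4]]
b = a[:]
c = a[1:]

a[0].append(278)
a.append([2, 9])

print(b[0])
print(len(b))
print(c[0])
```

Key concept: slice with nested mutation.
Step by step:
`a = [[5, 4], [9, 4], [4, 4]]` → a = [[5, 4], [9, 4], [4, 4]]
`b = a[:]` → b = [[5, 4], [9, 4], [4, 4]]
`c = a[1:]` → c = [[9, 4], [4, 4]]
`a[0].append(278)` → a = [[5, 4, 278], [9, 4], [4, 4]]; b = [[5, 4, 278], [9, 4], [4, 4]]
`a.append([2, 9])` → a = [[5, 4, 278], [9, 4], [4, 4], [2, 9]]
`print(b[0])` → prints [5, 4, 278]
`print(len(b))` → prints 3
`print(c[0])` → prints [9, 4]

Answer:
[5, 4, 278]
3
[9, 4]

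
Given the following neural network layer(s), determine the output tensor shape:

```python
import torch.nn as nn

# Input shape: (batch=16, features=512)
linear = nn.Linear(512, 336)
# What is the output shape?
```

Input: (16, 512) -> Output: (16, 336)

Answer: (16, 336)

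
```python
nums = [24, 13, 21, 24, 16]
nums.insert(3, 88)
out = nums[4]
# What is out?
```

Trace:
`nums = [24, 13, 21, 24, 16]` → nums = [24, 13, 21, 24, 16]
`nums.insert(3, 88)` → nums = [24, 13, 21, 88, 24, 16]
`out = nums[4]` → out = 24
So out = 24

Answer: 24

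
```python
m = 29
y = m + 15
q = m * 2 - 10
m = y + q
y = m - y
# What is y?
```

Trace:
`m = 29` → m = 29
`y = m + 15` → y = 44
`q = m * 2 - 10` → q = 48
`m = y + q` → m = 92
`y = m - y` → y = 48
So y = 48

Answer: 48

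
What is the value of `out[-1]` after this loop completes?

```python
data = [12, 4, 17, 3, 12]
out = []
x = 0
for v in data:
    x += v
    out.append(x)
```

Cumulative sum ends at 48
`out` takes the values: [] → [12] → [12, 16] → [12, 16, 33] → [12, 16, 33, 36] → [12, 16, 33, 36, 48]
So `out[-1]` = 48

Answer: 48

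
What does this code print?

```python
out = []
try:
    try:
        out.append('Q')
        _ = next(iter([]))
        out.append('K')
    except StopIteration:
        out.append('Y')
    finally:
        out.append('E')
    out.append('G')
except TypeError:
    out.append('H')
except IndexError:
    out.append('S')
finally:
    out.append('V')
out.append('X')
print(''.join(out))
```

Execution trace: 'Q' (inner try body) → 'Y' (inner except StopIteration) → 'E' (inner finally) → 'G' (try body, no exception) → 'V' (finally) → 'X' (after the try/except). Output: QYEGVX

Answer: QYEGVX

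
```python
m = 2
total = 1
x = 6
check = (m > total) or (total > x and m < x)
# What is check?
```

Trace:
`m = 2` → m = 2
`total = 1` → total = 1
`x = 6` → x = 6
`check = (m > total) or (total > x and m < x)` → check = True
So check = True

Answer: True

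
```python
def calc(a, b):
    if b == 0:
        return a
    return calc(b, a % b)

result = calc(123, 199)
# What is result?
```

calc(123, 199) -> calc(199, 123) -> calc(123, 76) -> calc(76, 47) -> calc(47, 29) -> calc(29, 18) -> calc(18, 11) -> calc(11, 7) -> calc(7, 4) -> calc(4, 3) -> calc(3, 1) -> calc(1, 0) -> 1

Answer: 1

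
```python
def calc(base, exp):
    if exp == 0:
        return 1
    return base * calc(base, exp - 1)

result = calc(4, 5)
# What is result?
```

calc(4, 5) = 4 * 4 * 4 * 4 * 4 = 1024

Answer: 1024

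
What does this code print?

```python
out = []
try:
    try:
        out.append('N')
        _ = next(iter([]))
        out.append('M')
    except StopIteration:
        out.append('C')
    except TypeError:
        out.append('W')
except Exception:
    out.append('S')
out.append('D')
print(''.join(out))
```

Execution trace: 'N' (inner try body) → 'C' (inner except StopIteration) → 'D' (after the try/except). Output: NCD

Answer: NCD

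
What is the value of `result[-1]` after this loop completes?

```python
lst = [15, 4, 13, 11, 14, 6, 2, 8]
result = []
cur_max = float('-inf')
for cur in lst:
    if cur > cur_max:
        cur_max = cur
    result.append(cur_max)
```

Running max ends at 15
`result` takes the values: [] → [15] → [15, 15] → [15, 15, 15] → [15, 15, 15, 15] → [15, 15, 15, 15, 15] → [15, 15, 15, 15, 15, 15] → [15, 15, 15, 15, 15, 15, 15] → [15, 15, 15, 15, 15, 15, 15, 15]
So `result[-1]` = 15

Answer: 15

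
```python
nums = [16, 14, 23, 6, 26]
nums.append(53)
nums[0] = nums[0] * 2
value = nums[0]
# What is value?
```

Trace:
`nums = [16, 14, 23, 6, 26]` → nums = [16, 14, 23, 6, 26]
`nums.append(53)` → nums = [16, 14, 23, 6, 26, 53]
`nums[0] = nums[0] * 2` → nums = [32, 14, 23, 6, 26, 53]
`value = nums[0]` → value = 32
So value = 32

Answer: 32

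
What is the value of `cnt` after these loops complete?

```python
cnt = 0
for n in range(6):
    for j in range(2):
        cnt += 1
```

6 * 2 = 12
`cnt` takes the values: 0 → 1 → 2 → 3 → 4 → 5 → 6 → 7 → 8 → 9 → 10 → 11 → 12

Answer: 12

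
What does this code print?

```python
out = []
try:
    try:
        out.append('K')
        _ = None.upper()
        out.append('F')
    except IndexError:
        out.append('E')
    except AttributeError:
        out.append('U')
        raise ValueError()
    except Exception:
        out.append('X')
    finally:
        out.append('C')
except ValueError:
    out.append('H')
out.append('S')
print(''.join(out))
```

Execution trace: 'K' (inner try body) → 'U' (inner except AttributeError) → 'C' (inner finally) → 'H' (outer except ValueError) → 'S' (after the try/except). Output: KUCHS

Answer: KUCHS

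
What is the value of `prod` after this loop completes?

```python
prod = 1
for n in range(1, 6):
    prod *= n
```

5! = 120
`prod` takes the values: 1 → 2 → 6 → 24 → 120

Answer: 120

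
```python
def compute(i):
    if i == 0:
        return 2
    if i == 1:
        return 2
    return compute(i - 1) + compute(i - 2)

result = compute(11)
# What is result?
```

Build up from base cases: compute(0)=2, compute(1)=2, compute(2)=4, compute(3)=6, compute(4)=10, compute(5)=16, compute(6)=26, ..., compute(11)=288

Answer: 288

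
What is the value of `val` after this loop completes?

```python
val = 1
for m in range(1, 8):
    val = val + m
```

Start at 1, add 1 through 7
`val` takes the values: 1 → 2 → 4 → 7 → 11 → 16 → 22 → 29

Answer: 29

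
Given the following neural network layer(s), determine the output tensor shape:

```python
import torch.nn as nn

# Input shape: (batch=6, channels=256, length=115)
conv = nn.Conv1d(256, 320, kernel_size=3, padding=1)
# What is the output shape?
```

Input: (6, 256, 115) -> Output: (6, 320, 115)

Answer: (6, 320, 115)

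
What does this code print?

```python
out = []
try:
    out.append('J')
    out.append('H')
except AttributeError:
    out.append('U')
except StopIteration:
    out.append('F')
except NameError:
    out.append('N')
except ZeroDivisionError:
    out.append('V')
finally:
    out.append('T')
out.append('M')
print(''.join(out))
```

Execution trace: 'J' (try body) → 'H' (try body, no exception) → 'T' (finally) → 'M' (after the try/except). Output: JHTM

Answer: JHTM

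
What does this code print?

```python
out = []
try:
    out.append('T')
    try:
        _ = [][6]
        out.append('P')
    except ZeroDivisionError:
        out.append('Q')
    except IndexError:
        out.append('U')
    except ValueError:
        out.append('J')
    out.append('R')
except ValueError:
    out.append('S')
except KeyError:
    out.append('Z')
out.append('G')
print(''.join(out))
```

Execution trace: 'T' (try body) → 'U' (inner except IndexError) → 'R' (try body, no exception) → 'G' (after the try/except). Output: TURG

Answer: TURG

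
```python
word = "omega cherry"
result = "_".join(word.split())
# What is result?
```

Trace:
`word = "omega cherry"` → word = 'omega cherry'
`result = "_".join(word.split())` → result = 'omega_cherry'
So result = 'omega_cherry'

Answer: 'omega_cherry'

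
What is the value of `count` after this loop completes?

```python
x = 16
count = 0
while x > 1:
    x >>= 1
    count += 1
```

Count right shifts until 1
`count` takes the values: 0 → 1 → 2 → 3 → 4

Answer: 4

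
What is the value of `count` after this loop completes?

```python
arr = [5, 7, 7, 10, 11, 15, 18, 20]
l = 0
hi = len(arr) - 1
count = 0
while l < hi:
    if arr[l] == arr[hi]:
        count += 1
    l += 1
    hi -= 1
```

Count matching pairs from ends
`count` takes the values: 0

Answer: 0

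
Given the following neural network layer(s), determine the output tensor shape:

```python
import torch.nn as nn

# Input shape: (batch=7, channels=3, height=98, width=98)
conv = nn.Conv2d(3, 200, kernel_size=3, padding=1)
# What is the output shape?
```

Input: (7, 3, 98, 98) -> Output: (7, 200, 98, 98)

Answer: (7, 200, 98, 98)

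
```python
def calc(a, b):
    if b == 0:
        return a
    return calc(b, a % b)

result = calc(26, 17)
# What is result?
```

calc(26, 17) -> calc(17, 9) -> calc(9, 8) -> calc(8, 1) -> calc(1, 0) -> 1

Answer: 1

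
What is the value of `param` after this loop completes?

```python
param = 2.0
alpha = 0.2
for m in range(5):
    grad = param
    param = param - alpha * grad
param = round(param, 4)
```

Gradient descent: w = 2.0 * (1 - 0.2)^5
`param` takes the values: 2.0 → 1.6 → 1.28 → 1.024 → 0.8192 → 0.65536 → 0.6554

Answer: 0.6554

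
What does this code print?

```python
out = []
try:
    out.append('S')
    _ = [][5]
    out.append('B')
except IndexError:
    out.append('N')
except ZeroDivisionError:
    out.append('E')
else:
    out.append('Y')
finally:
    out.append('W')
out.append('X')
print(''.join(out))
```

Execution trace: 'S' (try body) → 'N' (except IndexError) → 'W' (finally) → 'X' (after the try/except). Output: SNWX

Answer: SNWX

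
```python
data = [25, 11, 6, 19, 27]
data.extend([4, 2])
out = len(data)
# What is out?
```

Trace:
`data = [25, 11, 6, 19, 27]` → data = [25, 11, 6, 19, 27]
`data.extend([4, 2])` → data = [25, 11, 6, 19, 27, 4, 2]
`out = len(data)` → out = 7
So out = 7

Answer: 7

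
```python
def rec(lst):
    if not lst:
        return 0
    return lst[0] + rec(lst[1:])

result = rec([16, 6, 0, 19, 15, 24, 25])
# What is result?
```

16 + 6 + 0 + 19 + 15 + 24 + 25 + 0 = 105

Answer: 105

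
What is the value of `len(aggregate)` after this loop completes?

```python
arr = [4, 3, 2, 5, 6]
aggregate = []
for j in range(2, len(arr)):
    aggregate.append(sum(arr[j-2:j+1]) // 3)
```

Number of 3-element averages
`aggregate` takes the values: [] → [3] → [3, 3] → [3, 3, 4]
So `len(aggregate)` = 3

Answer: 3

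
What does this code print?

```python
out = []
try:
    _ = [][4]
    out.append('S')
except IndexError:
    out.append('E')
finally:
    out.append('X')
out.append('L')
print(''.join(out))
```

Execution trace: 'E' (except IndexError) → 'X' (finally) → 'L' (after the try/except). Output: EXL

Answer: EXL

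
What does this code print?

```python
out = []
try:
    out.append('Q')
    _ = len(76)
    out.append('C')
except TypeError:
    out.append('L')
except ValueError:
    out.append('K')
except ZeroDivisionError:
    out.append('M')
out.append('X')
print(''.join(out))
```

Execution trace: 'Q' (try body) → 'L' (except TypeError) → 'X' (after the try/except). Output: QLX

Answer: QLX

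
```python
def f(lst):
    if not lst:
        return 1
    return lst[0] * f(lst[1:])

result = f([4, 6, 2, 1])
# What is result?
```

Product over [4, 6, 2, 1] = 4 * 6 * 2 * 1 = 48

Answer: 48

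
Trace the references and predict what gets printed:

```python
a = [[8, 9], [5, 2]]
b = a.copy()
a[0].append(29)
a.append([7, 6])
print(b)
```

Key concept: shallow copy with nested lists.
Step by step:
`a = [[8, 9], [5, 2]]` → a = [[8, 9], [5, 2]]
`b = a.copy()` → b = [[8, 9], [5, 2]]
`a[0].append(29)` → a = [[8, 9, 29], [5, 2]]; b = [[8, 9, 29], [5, 2]]
`a.append([7, 6])` → a = [[8, 9, 29], [5, 2], [7, 6]]
`print(b)` → prints [[8, 9, 29], [5, 2]]

Answer: [[8, 9, 29], [5, 2]]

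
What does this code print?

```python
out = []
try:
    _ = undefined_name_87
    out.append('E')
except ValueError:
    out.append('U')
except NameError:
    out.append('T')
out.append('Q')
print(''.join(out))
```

Execution trace: 'T' (except NameError) → 'Q' (after the try/except). Output: TQ

Answer: TQ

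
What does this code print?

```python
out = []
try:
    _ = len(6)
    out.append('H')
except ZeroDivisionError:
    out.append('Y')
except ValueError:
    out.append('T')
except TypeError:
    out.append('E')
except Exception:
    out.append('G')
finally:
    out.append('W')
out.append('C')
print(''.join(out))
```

Execution trace: 'E' (except TypeError) → 'W' (finally) → 'C' (after the try/except). Output: EWC

Answer: EWC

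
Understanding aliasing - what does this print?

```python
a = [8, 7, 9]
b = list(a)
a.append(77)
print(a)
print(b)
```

Key concept: list() constructor creates copy.
Step by step:
`a = [8, 7, 9]` → a = [8, 7, 9]
`b = list(a)` → b = [8, 7, 9]
`a.append(77)` → a = [8, 7, 9, 77]
`print(a)` → prints [8, 7, 9, 77]
`print(b)` → prints [8, 7, 9]

Answer:
[8, 7, 9, 77]
[8, 7, 9]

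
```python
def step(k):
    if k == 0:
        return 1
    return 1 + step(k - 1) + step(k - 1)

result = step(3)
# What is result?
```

step(k) = 1 + 2·step(k-1), step(0)=1. Closed form: (1+1)·2^3 - 1 = 15.

Answer: 15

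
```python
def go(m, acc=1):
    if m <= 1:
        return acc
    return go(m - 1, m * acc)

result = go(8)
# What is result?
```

Accumulator trace (n, acc): (8, 1) -> (7, 8) -> (6, 56) -> (5, 336) -> (4, 1680) -> (3, 6720) -> (2, 20160) -> (1, 40320) -> return 40320

Answer: 40320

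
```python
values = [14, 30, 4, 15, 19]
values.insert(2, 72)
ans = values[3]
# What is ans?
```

Trace:
`values = [14, 30, 4, 15, 19]` → values = [14, 30, 4, 15, 19]
`values.insert(2, 72)` → values = [14, 30, 72, 4, 15, 19]
`ans = values[3]` → ans = 4
So ans = 4

Answer: 4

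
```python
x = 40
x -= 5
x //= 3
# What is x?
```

Trace:
`x = 40` → x = 40
`x -= 5` → x = 35
`x //= 3` → x = 11
So x = 11

Answer: 11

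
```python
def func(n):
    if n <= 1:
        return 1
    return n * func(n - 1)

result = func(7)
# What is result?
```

func(7) = 7 * 6 * 5 * 4 * 3 * 2 * 1 = 5040

Answer: 5040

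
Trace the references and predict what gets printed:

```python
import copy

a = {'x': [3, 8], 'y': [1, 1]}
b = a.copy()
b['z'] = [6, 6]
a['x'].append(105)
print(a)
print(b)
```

Key concept: shallow copy of dict with mutable values.
Step by step:
`a = {'x': [3, 8], 'y': [1, 1]}` → a = {'x': [3, 8], 'y': [1, 1]}
`b = a.copy()` → b = {'x': [3, 8], 'y': [1, 1]}
`b['z'] = [6, 6]` → b = {'x': [3, 8], 'y': [1, 1], 'z': [6, 6]}
`a['x'].append(105)` → a = {'x': [3, 8, 105], 'y': [1, 1]}; b = {'x': [3, 8, 105], 'y': [1, 1], 'z': [6, 6]}
`print(a)` → prints {'x': [3, 8, 105], 'y': [1, 1]}
`print(b)` → prints {'x': [3, 8, 105], 'y': [1, 1], 'z': [6, 6]}

Answer:
{'x': [3, 8, 105], 'y': [1, 1]}
{'x': [3, 8, 105], 'y': [1, 1], 'z': [6, 6]}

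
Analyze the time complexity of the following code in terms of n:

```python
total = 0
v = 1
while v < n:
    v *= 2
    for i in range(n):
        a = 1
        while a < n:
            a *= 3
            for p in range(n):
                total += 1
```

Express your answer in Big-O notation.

Each loop level contributes: log n × n × log n × n. Multiplying the contributions gives O(n^2 log² n).

Answer: O(n^2 log² n)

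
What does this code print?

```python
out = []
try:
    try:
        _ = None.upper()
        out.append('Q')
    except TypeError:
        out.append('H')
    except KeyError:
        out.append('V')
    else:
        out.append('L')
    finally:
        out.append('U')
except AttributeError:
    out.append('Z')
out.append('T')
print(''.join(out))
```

Execution trace: 'U' (finally) → 'Z' (outer except AttributeError) → 'T' (after the try/except). Output: UZT

Answer: UZT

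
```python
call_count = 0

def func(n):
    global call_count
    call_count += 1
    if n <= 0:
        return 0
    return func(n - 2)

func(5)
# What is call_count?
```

Linear recursion stepping by 2: 4 calls from n=5 down to ≤0.

Answer: 4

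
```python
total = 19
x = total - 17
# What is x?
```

Trace:
`total = 19` → total = 19
`x = total - 17` → x = 2
So x = 2

Answer: 2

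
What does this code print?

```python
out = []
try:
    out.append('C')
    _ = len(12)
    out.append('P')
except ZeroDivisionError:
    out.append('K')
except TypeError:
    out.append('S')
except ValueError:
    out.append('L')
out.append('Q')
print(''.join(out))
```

Execution trace: 'C' (try body) → 'S' (except TypeError) → 'Q' (after the try/except). Output: CSQ

Answer: CSQ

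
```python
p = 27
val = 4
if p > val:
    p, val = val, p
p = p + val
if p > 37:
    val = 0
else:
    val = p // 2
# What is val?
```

Trace:
`p = 27` → p = 27
`val = 4` → val = 4
`if p > val: ...` → p > val is True → p = 4; val = 27
`p = p + val` → p = 31
`if p > 37: ...` → p > 37 is False, take else branch → val = 15
So val = 15

Answer: 15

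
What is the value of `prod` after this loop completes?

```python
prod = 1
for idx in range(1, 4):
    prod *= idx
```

3! = 6
`prod` takes the values: 1 → 2 → 6

Answer: 6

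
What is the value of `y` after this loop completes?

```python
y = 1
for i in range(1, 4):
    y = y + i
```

Start at 1, add 1 through 3
`y` takes the values: 1 → 2 → 4 → 7

Answer: 7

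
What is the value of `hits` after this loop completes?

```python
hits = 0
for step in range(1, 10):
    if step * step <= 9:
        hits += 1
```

Count numbers where step² ≤ 9
`hits` takes the values: 0 → 1 → 2 → 3

Answer: 3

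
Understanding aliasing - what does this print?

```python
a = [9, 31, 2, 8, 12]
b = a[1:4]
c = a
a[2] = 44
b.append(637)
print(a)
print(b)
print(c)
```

Key concept: slice vs alias.
Step by step:
`a = [9, 31, 2, 8, 12]` → a = [9, 31, 2, 8, 12]
`b = a[1:4]` → b = [31, 2, 8]
`c = a` → c = [9, 31, 2, 8, 12] (same object as a)
`a[2] = 44` → a = [9, 31, 44, 8, 12] (same object as c); c = [9, 31, 44, 8, 12] (same object as a)
`b.append(637)` → b = [31, 2, 8, 637]
`print(a)` → prints [9, 31, 44, 8, 12]
`print(b)` → prints [31, 2, 8, 637]
`print(c)` → prints [9, 31, 44, 8, 12]

Answer:
[9, 31, 44, 8, 12]
[31, 2, 8, 637]
[9, 31, 44, 8, 12]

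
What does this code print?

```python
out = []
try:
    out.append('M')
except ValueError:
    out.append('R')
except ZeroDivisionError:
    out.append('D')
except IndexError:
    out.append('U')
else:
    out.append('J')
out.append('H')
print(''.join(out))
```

Execution trace: 'M' (try body, no exception) → 'J' (else) → 'H' (after the try/except). Output: MJH

Answer: MJH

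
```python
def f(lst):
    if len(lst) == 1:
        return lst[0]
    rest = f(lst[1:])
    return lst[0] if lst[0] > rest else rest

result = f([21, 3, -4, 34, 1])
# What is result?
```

Recursive max over [21, 3, -4, 34, 1] = 34

Answer: 34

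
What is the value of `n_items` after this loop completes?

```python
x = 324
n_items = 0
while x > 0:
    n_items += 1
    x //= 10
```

Count digits by repeated division by 10
`n_items` takes the values: 0 → 1 → 2 → 3

Answer: 3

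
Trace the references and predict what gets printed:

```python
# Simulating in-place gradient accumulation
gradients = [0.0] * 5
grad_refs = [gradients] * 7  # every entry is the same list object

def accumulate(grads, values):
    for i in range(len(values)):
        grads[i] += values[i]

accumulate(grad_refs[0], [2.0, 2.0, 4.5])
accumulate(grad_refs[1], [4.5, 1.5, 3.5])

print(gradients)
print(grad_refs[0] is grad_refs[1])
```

Key concept: gradient accumulation aliasing.
Step by step:
`gradients = [0.0] * 5` → gradients = [0.0, 0.0, 0.0, 0.0, 0.0]
`grad_refs = [gradients] * 7` → grad_refs = [[0.0, 0.0, 0.0, 0.0, 0.0], [0.0, 0.0, 0.0, 0.0, 0.0], [0.0, 0.0, 0.0, 0.0, 0.0], [0.0, 0.0, 0.0, 0.0, 0.0], [0.0, 0.0, 0.0, 0.0, 0.0], [0.0, 0.0, 0.0, 0.0, 0.0], [0.0, 0.0, 0.0, 0.0, 0.0]]
`accumulate(grad_refs[0], [2.0, 2.0, 4.5])` → gradients = [2.0, 2.0, 4.5, 0.0, 0.0]; grad_refs = [[2.0, 2.0, 4.5, 0.0, 0.0], [2.0, 2.0, 4.5, 0.0, 0.0], [2.0, 2.0, 4.5, 0.0, 0.0], [2.0, 2.0, 4.5, 0.0, 0.0], [2.0, 2.0, 4.5, 0.0, 0.0], [2.0, 2.0, 4.5, 0.0, 0.0], [2.0, 2.0, 4.5, 0.0, 0.0]]
`accumulate(grad_refs[1], [4.5, 1.5, 3.5])` → gradients = [6.5, 3.5, 8.0, 0.0, 0.0]; grad_refs = [[6.5, 3.5, 8.0, 0.0, 0.0], [6.5, 3.5, 8.0, 0.0, 0.0], [6.5, 3.5, 8.0, 0.0, 0.0], [6.5, 3.5, 8.0, 0.0, 0.0], [6.5, 3.5, 8.0, 0.0, 0.0], [6.5, 3.5, 8.0, 0.0, 0.0], [6.5, 3.5, 8.0, 0.0, 0.0]]
`print(gradients)` → prints [6.5, 3.5, 8.0, 0.0, 0.0]
`print(grad_refs[0] is grad_refs[1])` → prints True

Answer:
[6.5, 3.5, 8.0, 0.0, 0.0]
True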